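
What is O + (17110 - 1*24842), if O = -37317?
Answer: -45049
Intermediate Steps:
O + (17110 - 1*24842) = -37317 + (17110 - 1*24842) = -37317 + (17110 - 24842) = -37317 - 7732 = -45049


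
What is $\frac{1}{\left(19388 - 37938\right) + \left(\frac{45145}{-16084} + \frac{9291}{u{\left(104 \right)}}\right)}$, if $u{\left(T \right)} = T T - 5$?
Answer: $- \frac{9151796}{169783638229} \approx -5.3903 \cdot 10^{-5}$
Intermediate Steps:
$u{\left(T \right)} = -5 + T^{2}$ ($u{\left(T \right)} = T^{2} - 5 = -5 + T^{2}$)
$\frac{1}{\left(19388 - 37938\right) + \left(\frac{45145}{-16084} + \frac{9291}{u{\left(104 \right)}}\right)} = \frac{1}{\left(19388 - 37938\right) + \left(\frac{45145}{-16084} + \frac{9291}{-5 + 104^{2}}\right)} = \frac{1}{\left(19388 - 37938\right) + \left(45145 \left(- \frac{1}{16084}\right) + \frac{9291}{-5 + 10816}\right)} = \frac{1}{-18550 - \left(\frac{45145}{16084} - \frac{9291}{10811}\right)} = \frac{1}{-18550 + \left(- \frac{45145}{16084} + 9291 \cdot \frac{1}{10811}\right)} = \frac{1}{-18550 + \left(- \frac{45145}{16084} + \frac{489}{569}\right)} = \frac{1}{-18550 - \frac{17822429}{9151796}} = \frac{1}{- \frac{169783638229}{9151796}} = - \frac{9151796}{169783638229}$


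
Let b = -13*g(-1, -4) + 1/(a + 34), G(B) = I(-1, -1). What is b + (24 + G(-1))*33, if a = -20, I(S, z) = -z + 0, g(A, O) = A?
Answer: 11733/14 ≈ 838.07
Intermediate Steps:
I(S, z) = -z
G(B) = 1 (G(B) = -1*(-1) = 1)
b = 183/14 (b = -13*(-1) + 1/(-20 + 34) = 13 + 1/14 = 183/14 ≈ 13.071)
b + (24 + G(-1))*33 = 183/14 + (24 + 1)*33 = 183/14 + 25*33 = 183/14 + 825 = 11733/14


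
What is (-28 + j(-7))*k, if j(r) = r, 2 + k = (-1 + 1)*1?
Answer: 70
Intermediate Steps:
k = -2 (k = -2 + (-1 + 1)*1 = -2 + 0*1 = -2 + 0 = -2)
(-28 + j(-7))*k = (-28 - 7)*(-2) = -35*(-2) = 70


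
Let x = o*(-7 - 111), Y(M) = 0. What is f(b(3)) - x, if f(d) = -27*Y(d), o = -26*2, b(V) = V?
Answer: -6136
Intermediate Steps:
o = -52
x = 6136 (x = -52*(-7 - 111) = -52*(-118) = 6136)
f(d) = 0 (f(d) = -27*0 = 0)
f(b(3)) - x = 0 - 1*6136 = 0 - 6136 = -6136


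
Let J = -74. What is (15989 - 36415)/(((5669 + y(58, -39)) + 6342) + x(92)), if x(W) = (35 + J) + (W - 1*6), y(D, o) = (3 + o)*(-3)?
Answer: -1459/869 ≈ -1.6789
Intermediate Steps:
y(D, o) = -9 - 3*o
x(W) = -45 + W (x(W) = (35 - 74) + (W - 1*6) = -39 + (W - 6) = -39 + (-6 + W) = -45 + W)
(15989 - 36415)/(((5669 + y(58, -39)) + 6342) + x(92)) = (15989 - 36415)/(((5669 + (-9 - 3*(-39))) + 6342) + (-45 + 92)) = -20426/(((5669 + (-9 + 117)) + 6342) + 47) = -20426/(((5669 + 108) + 6342) + 47) = -20426/((5777 + 6342) + 47) = -20426/(12119 + 47) = -20426/12166 = -20426*1/12166 = -1459/869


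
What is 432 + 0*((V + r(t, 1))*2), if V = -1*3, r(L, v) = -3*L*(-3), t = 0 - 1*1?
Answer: 432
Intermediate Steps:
t = -1 (t = 0 - 1 = -1)
r(L, v) = 9*L
V = -3
432 + 0*((V + r(t, 1))*2) = 432 + 0*((-3 + 9*(-1))*2) = 432 + 0*((-3 - 9)*2) = 432 + 0*(-12*2) = 432 + 0*(-24) = 432 + 0 = 432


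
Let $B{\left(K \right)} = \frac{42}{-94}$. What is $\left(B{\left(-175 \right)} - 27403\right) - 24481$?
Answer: $- \frac{2438569}{47} \approx -51884.0$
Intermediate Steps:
$B{\left(K \right)} = - \frac{21}{47}$ ($B{\left(K \right)} = 42 \left(- \frac{1}{94}\right) = - \frac{21}{47}$)
$\left(B{\left(-175 \right)} - 27403\right) - 24481 = \left(- \frac{21}{47} - 27403\right) - 24481 = - \frac{1287962}{47} - 24481 = - \frac{2438569}{47}$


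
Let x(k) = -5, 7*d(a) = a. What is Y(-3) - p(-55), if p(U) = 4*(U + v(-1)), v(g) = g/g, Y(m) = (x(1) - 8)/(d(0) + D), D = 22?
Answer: 4739/22 ≈ 215.41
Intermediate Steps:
d(a) = a/7
Y(m) = -13/22 (Y(m) = (-5 - 8)/((⅐)*0 + 22) = -13/(0 + 22) = -13/22)
v(g) = 1
p(U) = 4 + 4*U (p(U) = 4*(U + 1) = 4*(1 + U) = 4 + 4*U)
Y(-3) - p(-55) = -13/22 - (4 + 4*(-55)) = -13/22 - (4 - 220) = -13/22 - 1*(-216) = -13/22 + 216 = 4739/22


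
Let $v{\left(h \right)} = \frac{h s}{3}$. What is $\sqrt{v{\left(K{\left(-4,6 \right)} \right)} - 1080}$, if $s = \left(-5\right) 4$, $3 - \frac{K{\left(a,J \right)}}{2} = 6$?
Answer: $4 i \sqrt{65} \approx 32.249 i$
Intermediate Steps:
$K{\left(a,J \right)} = -6$ ($K{\left(a,J \right)} = 6 - 12 = -6$)
$s = -20$
$v{\left(h \right)} = - \frac{20 h}{3}$ ($v{\left(h \right)} = \frac{h \left(-20\right)}{3} = - 20 h \frac{1}{3} = - \frac{20 h}{3}$)
$\sqrt{v{\left(K{\left(-4,6 \right)} \right)} - 1080} = \sqrt{\left(- \frac{20}{3}\right) \left(-6\right) - 1080} = \sqrt{40 - 1080} = \sqrt{-1040} = 4 i \sqrt{65}$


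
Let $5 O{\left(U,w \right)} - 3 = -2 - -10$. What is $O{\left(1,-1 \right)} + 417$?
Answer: $\frac{2096}{5} \approx 419.2$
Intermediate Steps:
$O{\left(U,w \right)} = \frac{11}{5}$ ($O{\left(U,w \right)} = \frac{3}{5} + \frac{-2 - -10}{5} = \frac{3}{5} + \frac{-2 + 10}{5} = \frac{3}{5} + \frac{1}{5} \cdot 8 = \frac{3}{5} + \frac{8}{5} = \frac{11}{5}$)
$O{\left(1,-1 \right)} + 417 = \frac{11}{5} + 417 = \frac{2096}{5}$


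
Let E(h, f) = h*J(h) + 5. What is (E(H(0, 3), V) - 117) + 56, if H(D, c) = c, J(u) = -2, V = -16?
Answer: -62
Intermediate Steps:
E(h, f) = 5 - 2*h (E(h, f) = h*(-2) + 5 = -2*h + 5 = 5 - 2*h)
(E(H(0, 3), V) - 117) + 56 = ((5 - 2*3) - 117) + 56 = ((5 - 6) - 117) + 56 = (-1 - 117) + 56 = -118 + 56 = -62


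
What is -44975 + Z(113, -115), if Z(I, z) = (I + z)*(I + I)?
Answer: -45427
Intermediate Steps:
Z(I, z) = 2*I*(I + z) (Z(I, z) = (I + z)*(2*I) = 2*I*(I + z))
-44975 + Z(113, -115) = -44975 + 2*113*(113 - 115) = -44975 + 2*113*(-2) = -44975 - 452 = -45427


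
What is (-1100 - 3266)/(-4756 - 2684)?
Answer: 2183/3720 ≈ 0.58683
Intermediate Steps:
(-1100 - 3266)/(-4756 - 2684) = -4366/(-7440) = -4366*(-1/7440) = 2183/3720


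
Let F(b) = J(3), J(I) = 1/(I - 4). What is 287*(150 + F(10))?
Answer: 42763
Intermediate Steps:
J(I) = 1/(-4 + I)
F(b) = -1 (F(b) = 1/(-4 + 3) = 1/(-1) = -1)
287*(150 + F(10)) = 287*(150 - 1) = 287*149 = 42763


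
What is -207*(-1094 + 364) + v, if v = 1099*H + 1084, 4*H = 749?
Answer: 1431927/4 ≈ 3.5798e+5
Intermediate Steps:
H = 749/4 (H = (1/4)*749 = 749/4 ≈ 187.25)
v = 827487/4 (v = 1099*(749/4) + 1084 = 823151/4 + 1084 = 827487/4 ≈ 2.0687e+5)
-207*(-1094 + 364) + v = -207*(-1094 + 364) + 827487/4 = -207*(-730) + 827487/4 = 151110 + 827487/4 = 1431927/4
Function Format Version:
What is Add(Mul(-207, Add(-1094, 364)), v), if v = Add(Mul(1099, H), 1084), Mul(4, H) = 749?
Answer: Rational(1431927, 4) ≈ 3.5798e+5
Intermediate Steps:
H = Rational(749, 4) (H = Mul(Rational(1, 4), 749) = Rational(749, 4) ≈ 187.25)
v = Rational(827487, 4) (v = Add(Mul(1099, Rational(749, 4)), 1084) = Add(Rational(823151, 4), 1084) = Rational(827487, 4) ≈ 2.0687e+5)
Add(Mul(-207, Add(-1094, 364)), v) = Add(Mul(-207, Add(-1094, 364)), Rational(827487, 4)) = Add(Mul(-207, -730), Rational(827487, 4)) = Add(151110, Rational(827487, 4)) = Rational(1431927, 4)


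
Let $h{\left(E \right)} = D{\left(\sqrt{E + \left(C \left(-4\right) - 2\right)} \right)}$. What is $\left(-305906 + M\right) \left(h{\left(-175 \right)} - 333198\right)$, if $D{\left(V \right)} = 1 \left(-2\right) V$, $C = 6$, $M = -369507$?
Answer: $225046260774 + 1350826 i \sqrt{201} \approx 2.2505 \cdot 10^{11} + 1.9151 \cdot 10^{7} i$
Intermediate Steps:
$D{\left(V \right)} = - 2 V$
$h{\left(E \right)} = - 2 \sqrt{-26 + E}$ ($h{\left(E \right)} = - 2 \sqrt{E + \left(6 \left(-4\right) - 2\right)} = - 2 \sqrt{E - 26} = - 2 \sqrt{-26 + E}$)
$\left(-305906 + M\right) \left(h{\left(-175 \right)} - 333198\right) = \left(-305906 - 369507\right) \left(- 2 \sqrt{-26 - 175} - 333198\right) = - 675413 \left(- 2 \sqrt{-201} - 333198\right) = - 675413 \left(- 2 i \sqrt{201} - 333198\right) = - 675413 \left(-333198 - 2 i \sqrt{201}\right) = 225046260774 + 1350826 i \sqrt{201}$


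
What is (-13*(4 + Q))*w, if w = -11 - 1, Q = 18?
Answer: 3432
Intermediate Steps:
w = -12
(-13*(4 + Q))*w = -13*(4 + 18)*(-12) = -13*22*(-12) = -286*(-12) = 3432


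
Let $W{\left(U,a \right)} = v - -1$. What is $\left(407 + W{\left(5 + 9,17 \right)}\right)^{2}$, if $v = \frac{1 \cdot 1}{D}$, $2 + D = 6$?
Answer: $\frac{2666689}{16} \approx 1.6667 \cdot 10^{5}$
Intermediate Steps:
$D = 4$ ($D = -2 + 6 = 4$)
$v = \frac{1}{4}$ ($v = \frac{1 \cdot 1}{4} = 1 \cdot \frac{1}{4} = \frac{1}{4} \approx 0.25$)
$W{\left(U,a \right)} = \frac{5}{4}$ ($W{\left(U,a \right)} = \frac{1}{4} - -1 = \frac{1}{4} + 1 = \frac{5}{4}$)
$\left(407 + W{\left(5 + 9,17 \right)}\right)^{2} = \left(407 + \frac{5}{4}\right)^{2} = \left(\frac{1633}{4}\right)^{2} = \frac{2666689}{16}$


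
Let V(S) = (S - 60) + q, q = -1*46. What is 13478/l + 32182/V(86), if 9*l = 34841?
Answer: -559413511/348410 ≈ -1605.6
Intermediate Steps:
l = 34841/9 (l = (⅑)*34841 = 34841/9 ≈ 3871.2)
q = -46
V(S) = -106 + S (V(S) = (S - 60) - 46 = (-60 + S) - 46 = -106 + S)
13478/l + 32182/V(86) = 13478/(34841/9) + 32182/(-106 + 86) = 13478*(9/34841) + 32182/(-20) = 121302/34841 + 32182*(-1/20) = 121302/34841 - 16091/10 = -559413511/348410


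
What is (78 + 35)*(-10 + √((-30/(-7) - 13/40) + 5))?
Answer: -1130 + 113*√175630/140 ≈ -791.74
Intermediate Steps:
(78 + 35)*(-10 + √((-30/(-7) - 13/40) + 5)) = 113*(-10 + √((-30*(-⅐) - 13*1/40) + 5)) = 113*(-10 + √((30/7 - 13/40) + 5)) = 113*(-10 + √(1109/280 + 5)) = 113*(-10 + √(2509/280)) = 113*(-10 + √175630/140) = -1130 + 113*√175630/140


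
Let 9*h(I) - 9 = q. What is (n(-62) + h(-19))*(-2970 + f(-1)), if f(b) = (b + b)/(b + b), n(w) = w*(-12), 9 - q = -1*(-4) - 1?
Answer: -6641653/3 ≈ -2.2139e+6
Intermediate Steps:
q = 6 (q = 9 - (-1*(-4) - 1) = 9 - (4 - 1) = 9 - 1*3 = 9 - 3 = 6)
h(I) = 5/3 (h(I) = 1 + (⅑)*6 = 1 + ⅔ = 5/3)
n(w) = -12*w
f(b) = 1 (f(b) = (2*b)/((2*b)) = (2*b)*(1/(2*b)) = 1)
(n(-62) + h(-19))*(-2970 + f(-1)) = (-12*(-62) + 5/3)*(-2970 + 1) = (744 + 5/3)*(-2969) = (2237/3)*(-2969) = -6641653/3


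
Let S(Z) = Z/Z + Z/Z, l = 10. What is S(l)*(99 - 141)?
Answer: -84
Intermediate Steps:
S(Z) = 2 (S(Z) = 1 + 1 = 2)
S(l)*(99 - 141) = 2*(99 - 141) = 2*(-42) = -84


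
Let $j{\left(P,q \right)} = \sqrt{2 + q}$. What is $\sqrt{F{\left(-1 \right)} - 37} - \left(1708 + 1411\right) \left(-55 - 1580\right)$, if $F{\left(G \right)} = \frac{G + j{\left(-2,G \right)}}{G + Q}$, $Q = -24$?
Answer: $5099565 + i \sqrt{37} \approx 5.0996 \cdot 10^{6} + 6.0828 i$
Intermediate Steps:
$F{\left(G \right)} = \frac{G + \sqrt{2 + G}}{-24 + G}$ ($F{\left(G \right)} = \frac{G + \sqrt{2 + G}}{G - 24} = \frac{G + \sqrt{2 + G}}{-24 + G}$)
$\sqrt{F{\left(-1 \right)} - 37} - \left(1708 + 1411\right) \left(-55 - 1580\right) = \sqrt{\frac{-1 + \sqrt{2 - 1}}{-24 - 1} - 37} - \left(1708 + 1411\right) \left(-55 - 1580\right) = \sqrt{\frac{-1 + \sqrt{1}}{-25} - 37} - 3119 \left(-1635\right) = \sqrt{- \frac{-1 + 1}{25} - 37} - -5099565 = \sqrt{\left(- \frac{1}{25}\right) 0 - 37} + 5099565 = \sqrt{0 - 37} + 5099565 = \sqrt{-37} + 5099565 = i \sqrt{37} + 5099565 = 5099565 + i \sqrt{37}$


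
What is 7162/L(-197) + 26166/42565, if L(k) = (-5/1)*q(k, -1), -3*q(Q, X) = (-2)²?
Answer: 91507491/85130 ≈ 1074.9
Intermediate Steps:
q(Q, X) = -4/3 (q(Q, X) = -⅓*(-2)² = -⅓*4 = -4/3)
L(k) = 20/3 (L(k) = -5/1*(-4/3) = -5*1*(-4/3) = -5*(-4/3) = 20/3)
7162/L(-197) + 26166/42565 = 7162/(20/3) + 26166/42565 = 7162*(3/20) + 26166*(1/42565) = 10743/10 + 26166/42565 = 91507491/85130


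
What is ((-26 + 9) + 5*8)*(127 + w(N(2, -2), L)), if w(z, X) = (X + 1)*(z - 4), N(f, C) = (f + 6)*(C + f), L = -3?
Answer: 3105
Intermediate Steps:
N(f, C) = (6 + f)*(C + f)
w(z, X) = (1 + X)*(-4 + z)
((-26 + 9) + 5*8)*(127 + w(N(2, -2), L)) = ((-26 + 9) + 5*8)*(127 + (-4 + (2**2 + 6*(-2) + 6*2 - 2*2) - 4*(-3) - 3*(2**2 + 6*(-2) + 6*2 - 2*2))) = (-17 + 40)*(127 + (-4 + (4 - 12 + 12 - 4) + 12 - 3*(4 - 12 + 12 - 4))) = 23*(127 + (-4 + 0 + 12 - 3*0)) = 23*(127 + (-4 + 0 + 12 + 0)) = 23*(127 + 8) = 23*135 = 3105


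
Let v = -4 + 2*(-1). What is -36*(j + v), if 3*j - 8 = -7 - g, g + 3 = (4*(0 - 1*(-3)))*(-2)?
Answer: -120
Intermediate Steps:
v = -6 (v = -4 - 2 = -6)
g = -27 (g = -3 + (4*(0 - 1*(-3)))*(-2) = -3 + (4*(0 + 3))*(-2) = -3 + (4*3)*(-2) = -3 + 12*(-2) = -3 - 24 = -27)
j = 28/3 (j = 8/3 + (-7 - 1*(-27))/3 = 8/3 + (-7 + 27)/3 = 8/3 + (⅓)*20 = 8/3 + 20/3 = 28/3 ≈ 9.3333)
-36*(j + v) = -36*(28/3 - 6) = -36*10/3 = -120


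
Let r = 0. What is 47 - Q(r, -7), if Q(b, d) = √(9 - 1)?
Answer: 47 - 2*√2 ≈ 44.172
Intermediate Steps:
Q(b, d) = 2*√2 (Q(b, d) = √8 = 2*√2)
47 - Q(r, -7) = 47 - 2*√2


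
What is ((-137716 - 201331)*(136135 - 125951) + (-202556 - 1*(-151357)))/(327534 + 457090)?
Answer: -3452905847/784624 ≈ -4400.7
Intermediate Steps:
((-137716 - 201331)*(136135 - 125951) + (-202556 - 1*(-151357)))/(327534 + 457090) = (-339047*10184 + (-202556 + 151357))/784624 = (-3452854648 - 51199)*(1/784624) = -3452905847*1/784624 = -3452905847/784624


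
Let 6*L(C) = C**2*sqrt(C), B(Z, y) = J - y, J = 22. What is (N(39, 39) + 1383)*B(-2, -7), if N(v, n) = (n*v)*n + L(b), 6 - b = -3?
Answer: 3523065/2 ≈ 1.7615e+6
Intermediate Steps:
b = 9 (b = 6 - 1*(-3) = 6 + 3 = 9)
B(Z, y) = 22 - y
L(C) = C**(5/2)/6 (L(C) = (C**2*sqrt(C))/6 = C**(5/2)/6)
N(v, n) = 81/2 + v*n**2 (N(v, n) = (n*v)*n + 9**(5/2)/6 = v*n**2 + (1/6)*243 = v*n**2 + 81/2 = 81/2 + v*n**2)
(N(39, 39) + 1383)*B(-2, -7) = ((81/2 + 39*39**2) + 1383)*(22 - 1*(-7)) = ((81/2 + 39*1521) + 1383)*(22 + 7) = ((81/2 + 59319) + 1383)*29 = (118719/2 + 1383)*29 = (121485/2)*29 = 3523065/2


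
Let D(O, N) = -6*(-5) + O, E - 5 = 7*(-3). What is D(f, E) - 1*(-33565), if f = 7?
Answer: 33602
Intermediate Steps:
E = -16 (E = 5 + 7*(-3) = 5 - 21 = -16)
D(O, N) = 30 + O
D(f, E) - 1*(-33565) = (30 + 7) - 1*(-33565) = 37 + 33565 = 33602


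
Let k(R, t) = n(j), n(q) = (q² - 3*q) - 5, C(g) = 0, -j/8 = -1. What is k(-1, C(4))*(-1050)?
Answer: -36750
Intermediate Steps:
j = 8 (j = -8*(-1) = 8)
n(q) = -5 + q² - 3*q
k(R, t) = 35 (k(R, t) = -5 + 8² - 3*8 = -5 + 64 - 24 = 35)
k(-1, C(4))*(-1050) = 35*(-1050) = -36750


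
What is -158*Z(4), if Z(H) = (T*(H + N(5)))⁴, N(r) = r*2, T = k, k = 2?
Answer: -97115648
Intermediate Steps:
T = 2
N(r) = 2*r
Z(H) = (20 + 2*H)⁴ (Z(H) = (2*(H + 2*5))⁴ = (2*(H + 10))⁴ = (2*(10 + H))⁴ = (20 + 2*H)⁴)
-158*Z(4) = -2528*(10 + 4)⁴ = -2528*14⁴ = -2528*38416 = -158*614656 = -97115648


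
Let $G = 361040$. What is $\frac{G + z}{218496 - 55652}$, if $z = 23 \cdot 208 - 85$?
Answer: $\frac{33249}{14804} \approx 2.2459$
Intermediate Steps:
$z = 4699$ ($z = 4784 - 85 = 4699$)
$\frac{G + z}{218496 - 55652} = \frac{361040 + 4699}{218496 - 55652} = \frac{365739}{162844} = 365739 \cdot \frac{1}{162844} = \frac{33249}{14804}$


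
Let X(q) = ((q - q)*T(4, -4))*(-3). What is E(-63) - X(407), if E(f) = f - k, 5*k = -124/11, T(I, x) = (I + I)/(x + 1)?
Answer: -3341/55 ≈ -60.745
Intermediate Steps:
T(I, x) = 2*I/(1 + x) (T(I, x) = (2*I)/(1 + x) = 2*I/(1 + x))
k = -124/55 (k = (-124/11)/5 = (-124*1/11)/5 = (1/5)*(-124/11) = -124/55 ≈ -2.2545)
X(q) = 0 (X(q) = ((q - q)*(2*4/(1 - 4)))*(-3) = (0*(2*4/(-3)))*(-3) = (0*(2*4*(-1/3)))*(-3) = (0*(-8/3))*(-3) = 0*(-3) = 0)
E(f) = 124/55 + f (E(f) = f - 1*(-124/55) = f + 124/55 = 124/55 + f)
E(-63) - X(407) = (124/55 - 63) - 1*0 = -3341/55 + 0 = -3341/55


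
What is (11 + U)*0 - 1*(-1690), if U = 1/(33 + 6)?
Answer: 1690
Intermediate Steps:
U = 1/39 ≈ 0.025641
(11 + U)*0 - 1*(-1690) = (11 + 1/39)*0 - 1*(-1690) = (430/39)*0 + 1690 = 0 + 1690 = 1690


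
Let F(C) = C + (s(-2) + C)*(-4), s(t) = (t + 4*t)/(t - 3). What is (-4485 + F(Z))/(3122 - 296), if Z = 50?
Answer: -4643/2826 ≈ -1.6430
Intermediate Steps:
s(t) = 5*t/(-3 + t) (s(t) = (5*t)/(-3 + t) = 5*t/(-3 + t))
F(C) = -8 - 3*C (F(C) = C + (5*(-2)/(-3 - 2) + C)*(-4) = C + (5*(-2)/(-5) + C)*(-4) = C + (5*(-2)*(-⅕) + C)*(-4) = C + (2 + C)*(-4) = C + (-8 - 4*C) = -8 - 3*C)
(-4485 + F(Z))/(3122 - 296) = (-4485 + (-8 - 3*50))/(3122 - 296) = (-4485 + (-8 - 150))/2826 = (-4485 - 158)*(1/2826) = -4643*1/2826 = -4643/2826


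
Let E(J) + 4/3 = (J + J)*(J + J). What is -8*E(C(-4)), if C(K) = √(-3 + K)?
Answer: 704/3 ≈ 234.67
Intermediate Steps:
E(J) = -4/3 + 4*J² (E(J) = -4/3 + (J + J)*(J + J) = -4/3 + (2*J)*(2*J) = -4/3 + 4*J²)
-8*E(C(-4)) = -8*(-4/3 + 4*(√(-3 - 4))²) = -8*(-4/3 + 4*(√(-7))²) = -8*(-4/3 + 4*(I*√7)²) = -8*(-4/3 + 4*(-7)) = -8*(-4/3 - 28) = -8*(-88/3) = 704/3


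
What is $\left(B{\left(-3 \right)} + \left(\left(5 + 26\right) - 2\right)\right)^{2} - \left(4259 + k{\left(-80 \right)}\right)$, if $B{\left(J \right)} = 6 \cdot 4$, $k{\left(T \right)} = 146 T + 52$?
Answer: $10178$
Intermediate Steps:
$k{\left(T \right)} = 52 + 146 T$
$B{\left(J \right)} = 24$
$\left(B{\left(-3 \right)} + \left(\left(5 + 26\right) - 2\right)\right)^{2} - \left(4259 + k{\left(-80 \right)}\right) = \left(24 + \left(\left(5 + 26\right) - 2\right)\right)^{2} - \left(4311 - 11680\right) = \left(24 + \left(31 - 2\right)\right)^{2} - -7369 = \left(24 + 29\right)^{2} - -7369 = 53^{2} + \left(-4259 + 11628\right) = 2809 + 7369 = 10178$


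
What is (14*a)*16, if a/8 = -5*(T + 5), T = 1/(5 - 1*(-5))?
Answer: -45696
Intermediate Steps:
T = 1/10 (T = 1/(5 + 5) = 1/10 ≈ 0.10000)
a = -204 (a = 8*(-5*(1/10 + 5)) = 8*(-5*51/10) = 8*(-51/2) = -204)
(14*a)*16 = (14*(-204))*16 = -2856*16 = -45696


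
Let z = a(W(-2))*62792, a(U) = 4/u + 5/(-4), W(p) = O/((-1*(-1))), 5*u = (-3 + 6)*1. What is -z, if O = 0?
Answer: -1020370/3 ≈ -3.4012e+5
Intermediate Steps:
u = ⅗ (u = ((-3 + 6)*1)/5 = (3*1)/5 = (⅕)*3 = ⅗ ≈ 0.60000)
W(p) = 0 (W(p) = 0/((-1*(-1))) = 0/1 = 0*1 = 0)
a(U) = 65/12 (a(U) = 4/(⅗) + 5/(-4) = 4*(5/3) + 5*(-¼) = 20/3 - 5/4 = 65/12)
z = 1020370/3 (z = (65/12)*62792 = 1020370/3 ≈ 3.4012e+5)
-z = -1*1020370/3 = -1020370/3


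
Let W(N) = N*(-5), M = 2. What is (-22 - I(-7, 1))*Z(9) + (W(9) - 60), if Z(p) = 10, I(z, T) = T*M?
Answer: -345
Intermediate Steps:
I(z, T) = 2*T (I(z, T) = T*2 = 2*T)
W(N) = -5*N
(-22 - I(-7, 1))*Z(9) + (W(9) - 60) = (-22 - 2)*10 + (-5*9 - 60) = (-22 - 1*2)*10 + (-45 - 60) = (-22 - 2)*10 - 105 = -24*10 - 105 = -240 - 105 = -345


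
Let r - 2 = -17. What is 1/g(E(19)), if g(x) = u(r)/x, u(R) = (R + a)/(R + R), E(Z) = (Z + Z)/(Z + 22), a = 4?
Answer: 1140/451 ≈ 2.5277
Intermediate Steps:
E(Z) = 2*Z/(22 + Z) (E(Z) = (2*Z)/(22 + Z) = 2*Z/(22 + Z))
r = -15 (r = 2 - 17 = -15)
u(R) = (4 + R)/(2*R) (u(R) = (R + 4)/(R + R) = (4 + R)/((2*R)) = (4 + R)*(1/(2*R)) = (4 + R)/(2*R))
g(x) = 11/(30*x) (g(x) = ((½)*(4 - 15)/(-15))/x = ((½)*(-1/15)*(-11))/x = 11/(30*x))
1/g(E(19)) = 1/(11/(30*((2*19/(22 + 19))))) = 1/(11/(30*((2*19/41)))) = 1/(11/(30*((2*19*(1/41))))) = 1/(11/(30*(38/41))) = 1/((11/30)*(41/38)) = 1/(451/1140) = 1140/451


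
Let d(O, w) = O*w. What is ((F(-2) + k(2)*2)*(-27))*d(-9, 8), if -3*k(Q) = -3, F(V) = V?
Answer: 0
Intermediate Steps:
k(Q) = 1 (k(Q) = -⅓*(-3) = 1)
((F(-2) + k(2)*2)*(-27))*d(-9, 8) = ((-2 + 1*2)*(-27))*(-9*8) = ((-2 + 2)*(-27))*(-72) = (0*(-27))*(-72) = 0*(-72) = 0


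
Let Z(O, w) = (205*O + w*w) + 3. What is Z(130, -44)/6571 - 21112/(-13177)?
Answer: 515444205/86586067 ≈ 5.9530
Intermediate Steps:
Z(O, w) = 3 + w² + 205*O (Z(O, w) = (205*O + w²) + 3 = (w² + 205*O) + 3 = 3 + w² + 205*O)
Z(130, -44)/6571 - 21112/(-13177) = (3 + (-44)² + 205*130)/6571 - 21112/(-13177) = (3 + 1936 + 26650)*(1/6571) - 21112*(-1/13177) = 28589*(1/6571) + 21112/13177 = 28589/6571 + 21112/13177 = 515444205/86586067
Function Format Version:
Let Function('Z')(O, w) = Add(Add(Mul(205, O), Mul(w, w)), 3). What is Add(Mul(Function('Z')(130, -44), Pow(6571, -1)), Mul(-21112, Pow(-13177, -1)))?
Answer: Rational(515444205, 86586067) ≈ 5.9530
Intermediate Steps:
Function('Z')(O, w) = Add(3, Pow(w, 2), Mul(205, O)) (Function('Z')(O, w) = Add(Add(Mul(205, O), Pow(w, 2)), 3) = Add(Add(Pow(w, 2), Mul(205, O)), 3) = Add(3, Pow(w, 2), Mul(205, O)))
Add(Mul(Function('Z')(130, -44), Pow(6571, -1)), Mul(-21112, Pow(-13177, -1))) = Add(Mul(Add(3, Pow(-44, 2), Mul(205, 130)), Pow(6571, -1)), Mul(-21112, Pow(-13177, -1))) = Add(Mul(Add(3, 1936, 26650), Rational(1, 6571)), Mul(-21112, Rational(-1, 13177))) = Add(Mul(28589, Rational(1, 6571)), Rational(21112, 13177)) = Add(Rational(28589, 6571), Rational(21112, 13177)) = Rational(515444205, 86586067)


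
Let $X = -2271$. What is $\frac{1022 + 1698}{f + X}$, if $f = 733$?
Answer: $- \frac{1360}{769} \approx -1.7685$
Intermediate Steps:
$\frac{1022 + 1698}{f + X} = \frac{1022 + 1698}{733 - 2271} = \frac{2720}{-1538} = 2720 \left(- \frac{1}{1538}\right) = - \frac{1360}{769}$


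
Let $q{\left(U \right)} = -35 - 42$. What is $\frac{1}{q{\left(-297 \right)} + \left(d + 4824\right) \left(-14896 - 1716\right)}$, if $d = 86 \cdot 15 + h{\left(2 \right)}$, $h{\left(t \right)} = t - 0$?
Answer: $- \frac{1}{101599069} \approx -9.8426 \cdot 10^{-9}$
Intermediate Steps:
$q{\left(U \right)} = -77$
$h{\left(t \right)} = t$ ($h{\left(t \right)} = t + 0 = t$)
$d = 1292$ ($d = 86 \cdot 15 + 2 = 1290 + 2 = 1292$)
$\frac{1}{q{\left(-297 \right)} + \left(d + 4824\right) \left(-14896 - 1716\right)} = \frac{1}{-77 + \left(1292 + 4824\right) \left(-14896 - 1716\right)} = \frac{1}{-77 + 6116 \left(-16612\right)} = \frac{1}{-77 - 101598992} = \frac{1}{-101599069} = - \frac{1}{101599069}$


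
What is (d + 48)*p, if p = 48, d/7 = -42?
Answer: -11808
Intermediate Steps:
d = -294 (d = 7*(-42) = -294)
(d + 48)*p = (-294 + 48)*48 = -246*48 = -11808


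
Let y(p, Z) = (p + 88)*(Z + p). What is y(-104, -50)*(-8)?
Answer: -19712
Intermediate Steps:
y(p, Z) = (88 + p)*(Z + p)
y(-104, -50)*(-8) = ((-104)² + 88*(-50) + 88*(-104) - 50*(-104))*(-8) = (10816 - 4400 - 9152 + 5200)*(-8) = 2464*(-8) = -19712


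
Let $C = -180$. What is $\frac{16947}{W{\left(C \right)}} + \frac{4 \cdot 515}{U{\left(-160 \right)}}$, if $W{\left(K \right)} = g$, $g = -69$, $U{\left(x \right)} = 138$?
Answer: $- \frac{15917}{69} \approx -230.68$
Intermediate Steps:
$W{\left(K \right)} = -69$
$\frac{16947}{W{\left(C \right)}} + \frac{4 \cdot 515}{U{\left(-160 \right)}} = \frac{16947}{-69} + \frac{4 \cdot 515}{138} = 16947 \left(- \frac{1}{69}\right) + 2060 \cdot \frac{1}{138} = - \frac{5649}{23} + \frac{1030}{69} = - \frac{15917}{69}$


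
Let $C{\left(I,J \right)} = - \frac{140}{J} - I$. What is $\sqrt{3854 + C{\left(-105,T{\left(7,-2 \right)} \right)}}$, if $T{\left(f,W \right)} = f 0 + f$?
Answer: $\sqrt{3939} \approx 62.761$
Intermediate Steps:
$T{\left(f,W \right)} = f$ ($T{\left(f,W \right)} = 0 + f = f$)
$C{\left(I,J \right)} = - I - \frac{140}{J}$
$\sqrt{3854 + C{\left(-105,T{\left(7,-2 \right)} \right)}} = \sqrt{3854 - \left(-105 + \frac{140}{7}\right)} = \sqrt{3854 + \left(105 - 20\right)} = \sqrt{3854 + 85} = \sqrt{3939}$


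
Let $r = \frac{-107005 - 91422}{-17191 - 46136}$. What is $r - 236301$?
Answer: $- \frac{14964035000}{63327} \approx -2.363 \cdot 10^{5}$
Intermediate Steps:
$r = \frac{198427}{63327}$ ($r = - \frac{198427}{-63327} = \left(-198427\right) \left(- \frac{1}{63327}\right) = \frac{198427}{63327} \approx 3.1334$)
$r - 236301 = \frac{198427}{63327} - 236301 = - \frac{14964035000}{63327}$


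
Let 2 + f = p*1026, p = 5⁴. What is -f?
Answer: -641248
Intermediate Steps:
p = 625
f = 641248 (f = -2 + 625*1026 = -2 + 641250 = 641248)
-f = -1*641248 = -641248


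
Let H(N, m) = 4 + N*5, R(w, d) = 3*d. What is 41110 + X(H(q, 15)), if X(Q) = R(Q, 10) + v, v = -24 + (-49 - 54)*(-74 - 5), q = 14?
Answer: 49253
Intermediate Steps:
H(N, m) = 4 + 5*N
v = 8113 (v = -24 - 103*(-79) = -24 + 8137 = 8113)
X(Q) = 8143 (X(Q) = 3*10 + 8113 = 30 + 8113 = 8143)
41110 + X(H(q, 15)) = 41110 + 8143 = 49253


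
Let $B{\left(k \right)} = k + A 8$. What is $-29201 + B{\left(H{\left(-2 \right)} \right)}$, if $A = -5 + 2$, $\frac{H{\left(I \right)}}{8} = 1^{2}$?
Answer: $-29217$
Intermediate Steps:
$H{\left(I \right)} = 8$ ($H{\left(I \right)} = 8 \cdot 1^{2} = 8 \cdot 1 = 8$)
$A = -3$
$B{\left(k \right)} = -24 + k$ ($B{\left(k \right)} = k - 24 = -24 + k$)
$-29201 + B{\left(H{\left(-2 \right)} \right)} = -29201 + \left(-24 + 8\right) = -29201 - 16 = -29217$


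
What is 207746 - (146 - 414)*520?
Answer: 347106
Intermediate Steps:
207746 - (146 - 414)*520 = 207746 - (-268)*520 = 207746 - 1*(-139360) = 207746 + 139360 = 347106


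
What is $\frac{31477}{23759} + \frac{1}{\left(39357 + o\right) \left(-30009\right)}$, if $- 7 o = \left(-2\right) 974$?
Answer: $\frac{37439225028094}{28259317851351} \approx 1.3248$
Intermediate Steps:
$o = \frac{1948}{7}$ ($o = - \frac{\left(-2\right) 974}{7} = \left(- \frac{1}{7}\right) \left(-1948\right) = \frac{1948}{7} \approx 278.29$)
$\frac{31477}{23759} + \frac{1}{\left(39357 + o\right) \left(-30009\right)} = \frac{31477}{23759} + \frac{1}{\left(39357 + \frac{1948}{7}\right) \left(-30009\right)} = 31477 \cdot \frac{1}{23759} + \frac{1}{\frac{277447}{7}} \left(- \frac{1}{30009}\right) = \frac{31477}{23759} + \frac{7}{277447} \left(- \frac{1}{30009}\right) = \frac{31477}{23759} - \frac{1}{1189415289} = \frac{37439225028094}{28259317851351}$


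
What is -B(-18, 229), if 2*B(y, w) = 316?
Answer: -158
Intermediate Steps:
B(y, w) = 158 (B(y, w) = (½)*316 = 158)
-B(-18, 229) = -1*158 = -158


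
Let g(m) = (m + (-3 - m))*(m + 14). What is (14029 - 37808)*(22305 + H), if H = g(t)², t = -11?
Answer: -532316694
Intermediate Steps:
g(m) = -42 - 3*m (g(m) = -3*(14 + m) = -42 - 3*m)
H = 81 (H = (-42 - 3*(-11))² = (-42 + 33)² = (-9)² = 81)
(14029 - 37808)*(22305 + H) = (14029 - 37808)*(22305 + 81) = -23779*22386 = -532316694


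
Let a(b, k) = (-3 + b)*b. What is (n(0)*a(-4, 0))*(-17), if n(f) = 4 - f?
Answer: -1904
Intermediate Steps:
a(b, k) = b*(-3 + b)
(n(0)*a(-4, 0))*(-17) = ((4 - 1*0)*(-4*(-3 - 4)))*(-17) = ((4 + 0)*(-4*(-7)))*(-17) = (4*28)*(-17) = 112*(-17) = -1904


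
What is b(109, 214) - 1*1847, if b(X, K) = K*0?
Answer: -1847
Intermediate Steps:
b(X, K) = 0
b(109, 214) - 1*1847 = 0 - 1*1847 = 0 - 1847 = -1847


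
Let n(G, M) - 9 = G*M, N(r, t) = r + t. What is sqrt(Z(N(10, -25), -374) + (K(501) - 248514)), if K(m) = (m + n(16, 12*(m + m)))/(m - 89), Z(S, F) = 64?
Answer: I*sqrt(10523356118)/206 ≈ 497.98*I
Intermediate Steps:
n(G, M) = 9 + G*M
K(m) = (9 + 385*m)/(-89 + m) (K(m) = (m + (9 + 16*(12*(m + m))))/(m - 89) = (m + (9 + 16*(12*(2*m))))/(-89 + m) = (m + (9 + 16*(24*m)))/(-89 + m) = (m + (9 + 384*m))/(-89 + m) = (9 + 385*m)/(-89 + m))
sqrt(Z(N(10, -25), -374) + (K(501) - 248514)) = sqrt(64 + ((9 + 385*501)/(-89 + 501) - 248514)) = sqrt(64 + ((9 + 192885)/412 - 248514)) = sqrt(64 + ((1/412)*192894 - 248514)) = sqrt(64 + (96447/206 - 248514)) = sqrt(64 - 51097437/206) = sqrt(-51084253/206) = I*sqrt(10523356118)/206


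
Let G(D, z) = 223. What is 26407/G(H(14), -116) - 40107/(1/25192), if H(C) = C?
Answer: -225313719905/223 ≈ -1.0104e+9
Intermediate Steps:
26407/G(H(14), -116) - 40107/(1/25192) = 26407/223 - 40107/(1/25192) = 26407*(1/223) - 40107/1/25192 = 26407/223 - 40107*25192 = 26407/223 - 1010375544 = -225313719905/223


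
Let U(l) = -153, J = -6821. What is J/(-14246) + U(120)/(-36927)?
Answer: 28228745/58451338 ≈ 0.48294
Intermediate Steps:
J/(-14246) + U(120)/(-36927) = -6821/(-14246) - 153/(-36927) = -6821*(-1/14246) - 153*(-1/36927) = 6821/14246 + 17/4103 = 28228745/58451338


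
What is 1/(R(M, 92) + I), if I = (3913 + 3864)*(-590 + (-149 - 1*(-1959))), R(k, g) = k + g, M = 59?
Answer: 1/9488091 ≈ 1.0540e-7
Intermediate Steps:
R(k, g) = g + k
I = 9487940 (I = 7777*(-590 + (-149 + 1959)) = 7777*(-590 + 1810) = 7777*1220 = 9487940)
1/(R(M, 92) + I) = 1/((92 + 59) + 9487940) = 1/(151 + 9487940) = 1/9488091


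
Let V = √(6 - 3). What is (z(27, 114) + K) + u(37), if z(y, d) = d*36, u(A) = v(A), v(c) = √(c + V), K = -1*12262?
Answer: -8158 + √(37 + √3) ≈ -8151.8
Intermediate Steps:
K = -12262
V = √3 ≈ 1.7320
v(c) = √(c + √3)
u(A) = √(A + √3)
z(y, d) = 36*d
(z(27, 114) + K) + u(37) = (36*114 - 12262) + √(37 + √3) = (4104 - 12262) + √(37 + √3) = -8158 + √(37 + √3)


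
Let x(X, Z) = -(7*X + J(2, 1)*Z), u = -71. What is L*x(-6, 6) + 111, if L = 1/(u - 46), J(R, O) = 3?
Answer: 4321/39 ≈ 110.79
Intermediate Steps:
L = -1/117 (L = 1/(-71 - 46) = 1/(-117) = -1/117 ≈ -0.0085470)
x(X, Z) = -7*X - 3*Z (x(X, Z) = -(7*X + 3*Z) = -(3*Z + 7*X) = -7*X - 3*Z)
L*x(-6, 6) + 111 = -(-7*(-6) - 3*6)/117 + 111 = -(42 - 18)/117 + 111 = -1/117*24 + 111 = -8/39 + 111 = 4321/39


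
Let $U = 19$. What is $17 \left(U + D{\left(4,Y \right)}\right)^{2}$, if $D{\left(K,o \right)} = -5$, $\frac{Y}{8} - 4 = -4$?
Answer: $3332$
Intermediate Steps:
$Y = 0$ ($Y = 32 + 8 \left(-4\right) = 32 - 32 = 0$)
$17 \left(U + D{\left(4,Y \right)}\right)^{2} = 17 \left(19 - 5\right)^{2} = 17 \cdot 14^{2} = 17 \cdot 196 = 3332$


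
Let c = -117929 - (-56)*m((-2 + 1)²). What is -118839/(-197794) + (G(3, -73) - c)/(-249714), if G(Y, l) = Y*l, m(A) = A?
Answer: 1067417795/8231988486 ≈ 0.12967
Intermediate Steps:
c = -117873 (c = -117929 - (-56)*(-2 + 1)² = -117929 - (-56)*(-1)² = -117929 - (-56) = -117929 - 1*(-56) = -117929 + 56 = -117873)
-118839/(-197794) + (G(3, -73) - c)/(-249714) = -118839/(-197794) + (3*(-73) - 1*(-117873))/(-249714) = -118839*(-1/197794) + (-219 + 117873)*(-1/249714) = 118839/197794 + 117654*(-1/249714) = 118839/197794 - 19609/41619 = 1067417795/8231988486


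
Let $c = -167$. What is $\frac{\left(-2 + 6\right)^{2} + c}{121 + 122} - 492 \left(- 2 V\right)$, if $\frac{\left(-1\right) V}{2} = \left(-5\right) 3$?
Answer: $\frac{7173209}{243} \approx 29519.0$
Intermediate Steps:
$V = 30$ ($V = - 2 \left(\left(-5\right) 3\right) = \left(-2\right) \left(-15\right) = 30$)
$\frac{\left(-2 + 6\right)^{2} + c}{121 + 122} - 492 \left(- 2 V\right) = \frac{\left(-2 + 6\right)^{2} - 167}{121 + 122} - 492 \left(\left(-2\right) 30\right) = \frac{4^{2} - 167}{243} - -29520 = \left(16 - 167\right) \frac{1}{243} + 29520 = \left(-151\right) \frac{1}{243} + 29520 = - \frac{151}{243} + 29520 = \frac{7173209}{243}$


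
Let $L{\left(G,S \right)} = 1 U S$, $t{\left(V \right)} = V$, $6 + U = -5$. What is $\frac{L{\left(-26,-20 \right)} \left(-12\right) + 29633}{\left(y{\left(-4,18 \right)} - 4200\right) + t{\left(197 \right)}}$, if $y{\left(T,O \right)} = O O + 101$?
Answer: $- \frac{26993}{3578} \approx -7.5442$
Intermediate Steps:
$y{\left(T,O \right)} = 101 + O^{2}$ ($y{\left(T,O \right)} = O^{2} + 101 = 101 + O^{2}$)
$U = -11$ ($U = -6 - 5 = -11$)
$L{\left(G,S \right)} = - 11 S$ ($L{\left(G,S \right)} = 1 \left(-11\right) S = - 11 S$)
$\frac{L{\left(-26,-20 \right)} \left(-12\right) + 29633}{\left(y{\left(-4,18 \right)} - 4200\right) + t{\left(197 \right)}} = \frac{\left(-11\right) \left(-20\right) \left(-12\right) + 29633}{\left(\left(101 + 18^{2}\right) - 4200\right) + 197} = \frac{220 \left(-12\right) + 29633}{\left(\left(101 + 324\right) - 4200\right) + 197} = \frac{-2640 + 29633}{\left(425 - 4200\right) + 197} = \frac{26993}{-3775 + 197} = \frac{26993}{-3578} = 26993 \left(- \frac{1}{3578}\right) = - \frac{26993}{3578}$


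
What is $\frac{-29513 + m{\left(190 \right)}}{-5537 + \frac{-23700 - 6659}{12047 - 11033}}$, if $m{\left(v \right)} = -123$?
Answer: $\frac{30050904}{5644877} \approx 5.3236$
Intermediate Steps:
$\frac{-29513 + m{\left(190 \right)}}{-5537 + \frac{-23700 - 6659}{12047 - 11033}} = \frac{-29513 - 123}{-5537 + \frac{-23700 - 6659}{12047 - 11033}} = - \frac{29636}{-5537 - \frac{30359}{1014}} = - \frac{29636}{- \frac{5644877}{1014}} = \left(-29636\right) \left(- \frac{1014}{5644877}\right) = \frac{30050904}{5644877}$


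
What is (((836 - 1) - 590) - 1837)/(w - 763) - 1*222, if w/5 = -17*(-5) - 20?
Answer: -47822/219 ≈ -218.37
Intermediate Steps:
w = 325 (w = 5*(-17*(-5) - 20) = 5*(85 - 20) = 5*65 = 325)
(((836 - 1) - 590) - 1837)/(w - 763) - 1*222 = (((836 - 1) - 590) - 1837)/(325 - 763) - 1*222 = ((835 - 590) - 1837)/(-438) - 222 = (245 - 1837)*(-1/438) - 222 = -1592*(-1/438) - 222 = 796/219 - 222 = -47822/219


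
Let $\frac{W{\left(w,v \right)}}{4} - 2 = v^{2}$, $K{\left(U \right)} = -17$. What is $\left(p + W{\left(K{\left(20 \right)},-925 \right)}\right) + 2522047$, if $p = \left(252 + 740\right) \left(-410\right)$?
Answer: $5537835$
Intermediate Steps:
$p = -406720$ ($p = 992 \left(-410\right) = -406720$)
$W{\left(w,v \right)} = 8 + 4 v^{2}$
$\left(p + W{\left(K{\left(20 \right)},-925 \right)}\right) + 2522047 = \left(-406720 + \left(8 + 4 \left(-925\right)^{2}\right)\right) + 2522047 = \left(-406720 + \left(8 + 4 \cdot 855625\right)\right) + 2522047 = \left(-406720 + \left(8 + 3422500\right)\right) + 2522047 = \left(-406720 + 3422508\right) + 2522047 = 3015788 + 2522047 = 5537835$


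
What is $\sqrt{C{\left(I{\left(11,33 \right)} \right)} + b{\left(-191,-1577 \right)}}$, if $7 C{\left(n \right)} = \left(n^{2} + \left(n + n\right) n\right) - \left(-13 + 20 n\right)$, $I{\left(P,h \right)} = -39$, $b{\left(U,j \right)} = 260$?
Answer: $\frac{2 \sqrt{12558}}{7} \approx 32.018$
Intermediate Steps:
$C{\left(n \right)} = \frac{13}{7} - \frac{20 n}{7} + \frac{3 n^{2}}{7}$ ($C{\left(n \right)} = \frac{\left(n^{2} + \left(n + n\right) n\right) - \left(-13 + 20 n\right)}{7} = \frac{\left(n^{2} + 2 n n\right) - \left(-13 + 20 n\right)}{7} = \frac{\left(n^{2} + 2 n^{2}\right) - \left(-13 + 20 n\right)}{7} = \frac{3 n^{2} - \left(-13 + 20 n\right)}{7} = \frac{13 - 20 n + 3 n^{2}}{7} = \frac{13}{7} - \frac{20 n}{7} + \frac{3 n^{2}}{7}$)
$\sqrt{C{\left(I{\left(11,33 \right)} \right)} + b{\left(-191,-1577 \right)}} = \sqrt{\left(\frac{13}{7} - - \frac{780}{7} + \frac{3 \left(-39\right)^{2}}{7}\right) + 260} = \sqrt{\left(\frac{13}{7} + \frac{780}{7} + \frac{3}{7} \cdot 1521\right) + 260} = \sqrt{\left(\frac{13}{7} + \frac{780}{7} + \frac{4563}{7}\right) + 260} = \sqrt{\frac{5356}{7} + 260} = \sqrt{\frac{7176}{7}} = \frac{2 \sqrt{12558}}{7}$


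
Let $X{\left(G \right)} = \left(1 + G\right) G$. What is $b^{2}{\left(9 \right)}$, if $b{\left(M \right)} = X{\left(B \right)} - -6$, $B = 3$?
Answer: $324$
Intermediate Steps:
$X{\left(G \right)} = G \left(1 + G\right)$
$b{\left(M \right)} = 18$ ($b{\left(M \right)} = 3 \left(1 + 3\right) - -6 = 3 \cdot 4 + 6 = 12 + 6 = 18$)
$b^{2}{\left(9 \right)} = 18^{2} = 324$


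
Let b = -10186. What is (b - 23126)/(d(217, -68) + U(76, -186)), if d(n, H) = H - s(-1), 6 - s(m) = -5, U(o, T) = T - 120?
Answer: 33312/385 ≈ 86.525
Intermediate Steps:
U(o, T) = -120 + T
s(m) = 11 (s(m) = 6 - 1*(-5) = 6 + 5 = 11)
d(n, H) = -11 + H (d(n, H) = H - 1*11 = H - 11 = -11 + H)
(b - 23126)/(d(217, -68) + U(76, -186)) = (-10186 - 23126)/((-11 - 68) + (-120 - 186)) = -33312/(-79 - 306) = -33312/(-385) = -33312*(-1/385) = 33312/385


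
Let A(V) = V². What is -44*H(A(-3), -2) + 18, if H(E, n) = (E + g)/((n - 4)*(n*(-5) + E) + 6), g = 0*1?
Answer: 65/3 ≈ 21.667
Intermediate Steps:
g = 0
H(E, n) = E/(6 + (-4 + n)*(E - 5*n)) (H(E, n) = (E + 0)/((n - 4)*(n*(-5) + E) + 6) = E/((-4 + n)*(-5*n + E) + 6) = E/((-4 + n)*(E - 5*n) + 6) = E/(6 + (-4 + n)*(E - 5*n)))
-44*H(A(-3), -2) + 18 = -44*(-3)²/(6 - 5*(-2)² - 4*(-3)² + 20*(-2) + (-3)²*(-2)) + 18 = -396/(6 - 5*4 - 4*9 - 40 + 9*(-2)) + 18 = -396/(6 - 20 - 36 - 40 - 18) + 18 = -396/(-108) + 18 = -396*(-1)/108 + 18 = -44*(-1/12) + 18 = 11/3 + 18 = 65/3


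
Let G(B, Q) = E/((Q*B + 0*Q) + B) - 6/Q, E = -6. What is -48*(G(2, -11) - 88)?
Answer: 230088/55 ≈ 4183.4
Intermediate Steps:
G(B, Q) = -6/Q - 6/(B + B*Q) (G(B, Q) = -6/((Q*B + 0*Q) + B) - 6/Q = -6/((B*Q + 0) + B) - 6/Q = -6/(B*Q + B) - 6/Q = -6/(B + B*Q) - 6/Q = -6/Q - 6/(B + B*Q))
-48*(G(2, -11) - 88) = -48*(6*(-1*2 - 1*(-11) - 1*2*(-11))/(2*(-11)*(1 - 11)) - 88) = -48*(6*(1/2)*(-1/11)*(-2 + 11 + 22)/(-10) - 88) = -48*(6*(1/2)*(-1/11)*(-1/10)*31 - 88) = -48*(93/110 - 88) = -48*(-9587/110) = 230088/55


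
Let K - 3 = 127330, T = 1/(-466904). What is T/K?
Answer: -1/59452287032 ≈ -1.6820e-11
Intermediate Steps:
T = -1/466904 ≈ -2.1418e-6
K = 127333 (K = 3 + 127330 = 127333)
T/K = -1/466904/127333 = -1/466904*1/127333 = -1/59452287032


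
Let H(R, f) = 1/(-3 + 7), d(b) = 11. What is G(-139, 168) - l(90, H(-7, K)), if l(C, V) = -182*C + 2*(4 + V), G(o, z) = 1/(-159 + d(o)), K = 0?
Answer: 2422981/148 ≈ 16372.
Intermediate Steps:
H(R, f) = 1/4
G(o, z) = -1/148 (G(o, z) = 1/(-159 + 11) = 1/(-148) = -1/148)
l(C, V) = 8 - 182*C + 2*V (l(C, V) = -182*C + (8 + 2*V) = 8 - 182*C + 2*V)
G(-139, 168) - l(90, H(-7, K)) = -1/148 - (8 - 182*90 + 2*(1/4)) = -1/148 - (8 - 16380 + 1/2) = -1/148 - 1*(-32743/2) = -1/148 + 32743/2 = 2422981/148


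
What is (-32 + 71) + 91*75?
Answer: 6864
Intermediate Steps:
(-32 + 71) + 91*75 = 39 + 6825 = 6864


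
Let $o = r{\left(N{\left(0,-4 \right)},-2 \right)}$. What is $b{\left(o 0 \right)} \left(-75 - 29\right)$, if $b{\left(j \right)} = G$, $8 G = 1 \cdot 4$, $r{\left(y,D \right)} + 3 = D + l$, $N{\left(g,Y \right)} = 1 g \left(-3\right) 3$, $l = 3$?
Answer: $-52$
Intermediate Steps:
$N{\left(g,Y \right)} = - 9 g$ ($N{\left(g,Y \right)} = 1 \left(- 3 g\right) 3 = - 3 g 3 = - 9 g$)
$r{\left(y,D \right)} = D$ ($r{\left(y,D \right)} = -3 + \left(D + 3\right) = -3 + \left(3 + D\right) = D$)
$o = -2$
$G = \frac{1}{2}$ ($G = \frac{1 \cdot 4}{8} = \frac{1}{8} \cdot 4 = \frac{1}{2} \approx 0.5$)
$b{\left(j \right)} = \frac{1}{2}$
$b{\left(o 0 \right)} \left(-75 - 29\right) = \frac{-75 - 29}{2} = \frac{1}{2} \left(-104\right) = -52$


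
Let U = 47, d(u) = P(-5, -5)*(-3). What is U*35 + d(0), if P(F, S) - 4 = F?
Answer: 1648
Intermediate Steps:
P(F, S) = 4 + F
d(u) = 3 (d(u) = (4 - 5)*(-3) = -1*(-3) = 3)
U*35 + d(0) = 47*35 + 3 = 1645 + 3 = 1648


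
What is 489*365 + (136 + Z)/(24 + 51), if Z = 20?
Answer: 4462177/25 ≈ 1.7849e+5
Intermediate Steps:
489*365 + (136 + Z)/(24 + 51) = 489*365 + (136 + 20)/(24 + 51) = 178485 + 156/75 = 178485 + 156*(1/75) = 178485 + 52/25 = 4462177/25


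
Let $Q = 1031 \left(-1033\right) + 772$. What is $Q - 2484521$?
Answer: $-3548772$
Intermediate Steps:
$Q = -1064251$ ($Q = -1065023 + 772 = -1064251$)
$Q - 2484521 = -1064251 - 2484521 = -3548772$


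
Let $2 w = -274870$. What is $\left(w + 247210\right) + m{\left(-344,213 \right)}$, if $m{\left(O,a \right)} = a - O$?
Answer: $110332$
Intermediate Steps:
$w = -137435$ ($w = \frac{1}{2} \left(-274870\right) = -137435$)
$\left(w + 247210\right) + m{\left(-344,213 \right)} = \left(-137435 + 247210\right) + \left(213 - -344\right) = 109775 + \left(213 + 344\right) = 109775 + 557 = 110332$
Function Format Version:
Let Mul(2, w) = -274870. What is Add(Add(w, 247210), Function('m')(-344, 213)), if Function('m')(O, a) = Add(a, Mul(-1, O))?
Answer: 110332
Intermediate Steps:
w = -137435 (w = Mul(Rational(1, 2), -274870) = -137435)
Add(Add(w, 247210), Function('m')(-344, 213)) = Add(Add(-137435, 247210), Add(213, Mul(-1, -344))) = Add(109775, Add(213, 344)) = Add(109775, 557) = 110332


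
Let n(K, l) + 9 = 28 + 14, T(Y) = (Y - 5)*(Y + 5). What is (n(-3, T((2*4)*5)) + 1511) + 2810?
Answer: 4354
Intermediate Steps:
T(Y) = (-5 + Y)*(5 + Y)
n(K, l) = 33 (n(K, l) = -9 + (28 + 14) = -9 + 42 = 33)
(n(-3, T((2*4)*5)) + 1511) + 2810 = (33 + 1511) + 2810 = 1544 + 2810 = 4354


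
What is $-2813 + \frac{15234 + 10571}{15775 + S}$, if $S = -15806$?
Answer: $- \frac{113008}{31} \approx -3645.4$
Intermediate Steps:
$-2813 + \frac{15234 + 10571}{15775 + S} = -2813 + \frac{15234 + 10571}{15775 - 15806} = -2813 + \frac{25805}{-31} = -2813 + 25805 \left(- \frac{1}{31}\right) = -2813 - \frac{25805}{31} = - \frac{113008}{31}$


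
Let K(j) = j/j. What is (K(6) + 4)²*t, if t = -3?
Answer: -75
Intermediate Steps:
K(j) = 1
(K(6) + 4)²*t = (1 + 4)²*(-3) = 5²*(-3) = 25*(-3) = -75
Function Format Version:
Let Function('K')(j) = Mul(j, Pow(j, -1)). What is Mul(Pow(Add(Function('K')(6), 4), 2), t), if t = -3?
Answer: -75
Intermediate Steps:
Function('K')(j) = 1
Mul(Pow(Add(Function('K')(6), 4), 2), t) = Mul(Pow(Add(1, 4), 2), -3) = Mul(Pow(5, 2), -3) = Mul(25, -3) = -75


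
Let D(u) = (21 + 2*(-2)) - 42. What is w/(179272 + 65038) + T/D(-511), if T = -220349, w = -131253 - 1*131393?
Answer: 5382689804/610775 ≈ 8812.9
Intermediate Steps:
w = -262646 (w = -131253 - 131393 = -262646)
D(u) = -25 (D(u) = (21 - 4) - 42 = 17 - 42 = -25)
w/(179272 + 65038) + T/D(-511) = -262646/(179272 + 65038) - 220349/(-25) = -262646/244310 - 220349*(-1/25) = -262646*1/244310 + 220349/25 = -131323/122155 + 220349/25 = 5382689804/610775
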